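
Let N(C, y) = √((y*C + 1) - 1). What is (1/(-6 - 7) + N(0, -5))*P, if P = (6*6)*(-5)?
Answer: 180/13 ≈ 13.846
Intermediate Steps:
N(C, y) = √(C*y) (N(C, y) = √((C*y + 1) - 1) = √((1 + C*y) - 1) = √(C*y))
P = -180 (P = 36*(-5) = -180)
(1/(-6 - 7) + N(0, -5))*P = (1/(-6 - 7) + √(0*(-5)))*(-180) = (1/(-13) + √0)*(-180) = (-1/13 + 0)*(-180) = -1/13*(-180) = 180/13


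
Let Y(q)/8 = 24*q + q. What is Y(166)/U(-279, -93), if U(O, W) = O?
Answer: -33200/279 ≈ -119.00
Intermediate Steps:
Y(q) = 200*q (Y(q) = 8*(24*q + q) = 8*(25*q) = 200*q)
Y(166)/U(-279, -93) = (200*166)/(-279) = 33200*(-1/279) = -33200/279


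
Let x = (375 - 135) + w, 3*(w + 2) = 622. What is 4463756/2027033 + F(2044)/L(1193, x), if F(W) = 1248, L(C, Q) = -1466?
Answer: 2007064556/1485815189 ≈ 1.3508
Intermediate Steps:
w = 616/3 (w = -2 + (⅓)*622 = -2 + 622/3 = 616/3 ≈ 205.33)
x = 1336/3 (x = (375 - 135) + 616/3 = 240 + 616/3 = 1336/3 ≈ 445.33)
4463756/2027033 + F(2044)/L(1193, x) = 4463756/2027033 + 1248/(-1466) = 4463756*(1/2027033) + 1248*(-1/1466) = 4463756/2027033 - 624/733 = 2007064556/1485815189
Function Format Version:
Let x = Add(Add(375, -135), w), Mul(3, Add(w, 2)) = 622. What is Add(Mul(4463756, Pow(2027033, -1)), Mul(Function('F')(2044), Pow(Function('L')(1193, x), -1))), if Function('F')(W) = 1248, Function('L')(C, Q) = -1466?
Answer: Rational(2007064556, 1485815189) ≈ 1.3508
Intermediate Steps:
w = Rational(616, 3) (w = Add(-2, Mul(Rational(1, 3), 622)) = Add(-2, Rational(622, 3)) = Rational(616, 3) ≈ 205.33)
x = Rational(1336, 3) (x = Add(Add(375, -135), Rational(616, 3)) = Add(240, Rational(616, 3)) = Rational(1336, 3) ≈ 445.33)
Add(Mul(4463756, Pow(2027033, -1)), Mul(Function('F')(2044), Pow(Function('L')(1193, x), -1))) = Add(Mul(4463756, Pow(2027033, -1)), Mul(1248, Pow(-1466, -1))) = Add(Mul(4463756, Rational(1, 2027033)), Mul(1248, Rational(-1, 1466))) = Add(Rational(4463756, 2027033), Rational(-624, 733)) = Rational(2007064556, 1485815189)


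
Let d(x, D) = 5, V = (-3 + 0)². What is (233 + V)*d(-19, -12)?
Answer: 1210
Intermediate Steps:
V = 9 (V = (-3)² = 9)
(233 + V)*d(-19, -12) = (233 + 9)*5 = 242*5 = 1210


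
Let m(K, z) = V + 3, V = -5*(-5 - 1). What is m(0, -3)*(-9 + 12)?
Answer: 99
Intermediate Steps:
V = 30 (V = -5*(-6) = 30)
m(K, z) = 33 (m(K, z) = 30 + 3 = 33)
m(0, -3)*(-9 + 12) = 33*(-9 + 12) = 33*3 = 99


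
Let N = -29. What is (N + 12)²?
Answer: 289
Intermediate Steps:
(N + 12)² = (-29 + 12)² = (-17)² = 289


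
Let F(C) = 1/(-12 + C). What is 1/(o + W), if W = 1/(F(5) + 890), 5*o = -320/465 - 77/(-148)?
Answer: -428679780/13913479 ≈ -30.810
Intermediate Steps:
o = -2311/68820 (o = (-320/465 - 77/(-148))/5 = (-320*1/465 - 77*(-1/148))/5 = (-64/93 + 77/148)/5 = (⅕)*(-2311/13764) = -2311/68820 ≈ -0.033580)
W = 7/6229 (W = 1/(1/(-12 + 5) + 890) = 1/(1/(-7) + 890) = 1/(-⅐ + 890) = 1/(6229/7) = 7/6229 ≈ 0.0011238)
1/(o + W) = 1/(-2311/68820 + 7/6229) = 1/(-13913479/428679780) = -428679780/13913479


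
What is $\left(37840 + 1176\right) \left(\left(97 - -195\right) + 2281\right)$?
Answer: $100388168$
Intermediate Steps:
$\left(37840 + 1176\right) \left(\left(97 - -195\right) + 2281\right) = 39016 \left(\left(97 + 195\right) + 2281\right) = 39016 \left(292 + 2281\right) = 39016 \cdot 2573 = 100388168$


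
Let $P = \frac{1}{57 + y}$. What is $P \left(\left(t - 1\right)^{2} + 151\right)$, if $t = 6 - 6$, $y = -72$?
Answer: $- \frac{152}{15} \approx -10.133$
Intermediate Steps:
$t = 0$ ($t = 6 - 6 = 0$)
$P = - \frac{1}{15}$ ($P = \frac{1}{57 - 72} = \frac{1}{-15} = - \frac{1}{15} \approx -0.066667$)
$P \left(\left(t - 1\right)^{2} + 151\right) = - \frac{\left(0 - 1\right)^{2} + 151}{15} = - \frac{\left(-1\right)^{2} + 151}{15} = - \frac{1 + 151}{15} = \left(- \frac{1}{15}\right) 152 = - \frac{152}{15}$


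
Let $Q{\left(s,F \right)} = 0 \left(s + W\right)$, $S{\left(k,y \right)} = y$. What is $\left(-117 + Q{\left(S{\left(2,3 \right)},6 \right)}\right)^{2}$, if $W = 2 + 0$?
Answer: $13689$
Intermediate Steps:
$W = 2$
$Q{\left(s,F \right)} = 0$ ($Q{\left(s,F \right)} = 0 \left(s + 2\right) = 0 \left(2 + s\right) = 0$)
$\left(-117 + Q{\left(S{\left(2,3 \right)},6 \right)}\right)^{2} = \left(-117 + 0\right)^{2} = \left(-117\right)^{2} = 13689$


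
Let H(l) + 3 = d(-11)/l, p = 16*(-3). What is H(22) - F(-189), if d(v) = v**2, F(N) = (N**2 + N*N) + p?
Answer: -142783/2 ≈ -71392.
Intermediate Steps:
p = -48
F(N) = -48 + 2*N**2 (F(N) = (N**2 + N*N) - 48 = (N**2 + N**2) - 48 = 2*N**2 - 48 = -48 + 2*N**2)
H(l) = -3 + 121/l (H(l) = -3 + (-11)**2/l = -3 + 121/l)
H(22) - F(-189) = (-3 + 121/22) - (-48 + 2*(-189)**2) = (-3 + 121*(1/22)) - (-48 + 2*35721) = (-3 + 11/2) - (-48 + 71442) = 5/2 - 1*71394 = 5/2 - 71394 = -142783/2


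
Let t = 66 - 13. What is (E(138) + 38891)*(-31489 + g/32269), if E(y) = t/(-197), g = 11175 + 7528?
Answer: -7784822490241212/6356993 ≈ -1.2246e+9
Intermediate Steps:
t = 53
g = 18703
E(y) = -53/197 (E(y) = 53/(-197) = 53*(-1/197) = -53/197)
(E(138) + 38891)*(-31489 + g/32269) = (-53/197 + 38891)*(-31489 + 18703/32269) = 7661474*(-31489 + 18703*(1/32269))/197 = 7661474*(-31489 + 18703/32269)/197 = (7661474/197)*(-1016099838/32269) = -7784822490241212/6356993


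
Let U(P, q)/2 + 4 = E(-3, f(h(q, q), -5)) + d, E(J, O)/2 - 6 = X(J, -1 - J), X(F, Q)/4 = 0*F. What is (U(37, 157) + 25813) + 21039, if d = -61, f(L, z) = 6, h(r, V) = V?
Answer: 46746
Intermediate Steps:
X(F, Q) = 0 (X(F, Q) = 4*(0*F) = 4*0 = 0)
E(J, O) = 12 (E(J, O) = 12 + 2*0 = 12 + 0 = 12)
U(P, q) = -106 (U(P, q) = -8 + 2*(12 - 61) = -8 + 2*(-49) = -8 - 98 = -106)
(U(37, 157) + 25813) + 21039 = (-106 + 25813) + 21039 = 25707 + 21039 = 46746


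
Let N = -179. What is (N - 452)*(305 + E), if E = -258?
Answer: -29657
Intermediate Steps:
(N - 452)*(305 + E) = (-179 - 452)*(305 - 258) = -631*47 = -29657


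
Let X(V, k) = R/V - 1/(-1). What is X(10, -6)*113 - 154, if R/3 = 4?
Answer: 473/5 ≈ 94.600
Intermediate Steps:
R = 12 (R = 3*4 = 12)
X(V, k) = 1 + 12/V (X(V, k) = 12/V - 1/(-1) = 12/V - 1*(-1) = 12/V + 1 = 1 + 12/V)
X(10, -6)*113 - 154 = ((12 + 10)/10)*113 - 154 = ((⅒)*22)*113 - 154 = (11/5)*113 - 154 = 1243/5 - 154 = 473/5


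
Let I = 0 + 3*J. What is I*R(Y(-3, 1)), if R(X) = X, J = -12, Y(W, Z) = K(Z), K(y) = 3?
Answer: -108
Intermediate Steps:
Y(W, Z) = 3
I = -36 (I = 0 + 3*(-12) = 0 - 36 = -36)
I*R(Y(-3, 1)) = -36*3 = -108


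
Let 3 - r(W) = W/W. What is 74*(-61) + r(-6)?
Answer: -4512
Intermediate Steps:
r(W) = 2 (r(W) = 3 - W/W = 3 - 1*1 = 3 - 1 = 2)
74*(-61) + r(-6) = 74*(-61) + 2 = -4514 + 2 = -4512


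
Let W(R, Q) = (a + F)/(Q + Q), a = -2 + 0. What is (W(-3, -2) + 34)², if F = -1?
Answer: 19321/16 ≈ 1207.6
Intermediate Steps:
a = -2
W(R, Q) = -3/(2*Q) (W(R, Q) = (-2 - 1)/(Q + Q) = -3*1/(2*Q) = -3/(2*Q))
(W(-3, -2) + 34)² = (-3/2/(-2) + 34)² = (-3/2*(-½) + 34)² = (¾ + 34)² = (139/4)² = 19321/16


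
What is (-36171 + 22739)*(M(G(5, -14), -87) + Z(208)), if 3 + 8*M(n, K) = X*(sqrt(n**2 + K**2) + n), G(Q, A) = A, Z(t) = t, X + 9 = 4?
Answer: -2906349 + 8395*sqrt(7765) ≈ -2.1666e+6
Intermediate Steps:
X = -5 (X = -9 + 4 = -5)
M(n, K) = -3/8 - 5*n/8 - 5*sqrt(K**2 + n**2)/8 (M(n, K) = -3/8 + (-5*(sqrt(n**2 + K**2) + n))/8 = -3/8 + (-5*(sqrt(K**2 + n**2) + n))/8 = -3/8 + (-5*(n + sqrt(K**2 + n**2)))/8 = -3/8 + (-5*n - 5*sqrt(K**2 + n**2))/8 = -3/8 + (-5*n/8 - 5*sqrt(K**2 + n**2)/8) = -3/8 - 5*n/8 - 5*sqrt(K**2 + n**2)/8)
(-36171 + 22739)*(M(G(5, -14), -87) + Z(208)) = (-36171 + 22739)*((-3/8 - 5/8*(-14) - 5*sqrt((-87)**2 + (-14)**2)/8) + 208) = -13432*((-3/8 + 35/4 - 5*sqrt(7569 + 196)/8) + 208) = -13432*((-3/8 + 35/4 - 5*sqrt(7765)/8) + 208) = -13432*((67/8 - 5*sqrt(7765)/8) + 208) = -13432*(1731/8 - 5*sqrt(7765)/8) = -2906349 + 8395*sqrt(7765)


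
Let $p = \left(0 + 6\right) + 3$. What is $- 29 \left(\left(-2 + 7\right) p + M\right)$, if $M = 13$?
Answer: $-1682$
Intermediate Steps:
$p = 9$ ($p = 6 + 3 = 9$)
$- 29 \left(\left(-2 + 7\right) p + M\right) = - 29 \left(\left(-2 + 7\right) 9 + 13\right) = - 29 \left(5 \cdot 9 + 13\right) = - 29 \left(45 + 13\right) = \left(-29\right) 58 = -1682$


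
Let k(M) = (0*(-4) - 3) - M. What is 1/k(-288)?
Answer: 1/285 ≈ 0.0035088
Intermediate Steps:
k(M) = -3 - M (k(M) = (0 - 3) - M = -3 - M)
1/k(-288) = 1/(-3 - 1*(-288)) = 1/(-3 + 288) = 1/285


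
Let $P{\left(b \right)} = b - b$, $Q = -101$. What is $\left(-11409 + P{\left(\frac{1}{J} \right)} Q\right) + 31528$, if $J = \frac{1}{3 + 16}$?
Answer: $20119$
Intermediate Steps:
$J = \frac{1}{19} \approx 0.052632$
$P{\left(b \right)} = 0$
$\left(-11409 + P{\left(\frac{1}{J} \right)} Q\right) + 31528 = \left(-11409 + 0 \left(-101\right)\right) + 31528 = \left(-11409 + 0\right) + 31528 = -11409 + 31528 = 20119$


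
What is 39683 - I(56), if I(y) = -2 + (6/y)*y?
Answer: 39679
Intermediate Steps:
I(y) = 4 (I(y) = -2 + 6 = 4)
39683 - I(56) = 39683 - 1*4 = 39683 - 4 = 39679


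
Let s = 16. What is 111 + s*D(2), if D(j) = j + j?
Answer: 175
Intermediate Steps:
D(j) = 2*j
111 + s*D(2) = 111 + 16*(2*2) = 111 + 16*4 = 111 + 64 = 175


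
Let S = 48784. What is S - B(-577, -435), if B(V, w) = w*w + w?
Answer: -140006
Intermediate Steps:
B(V, w) = w + w² (B(V, w) = w² + w = w + w²)
S - B(-577, -435) = 48784 - (-435)*(1 - 435) = 48784 - (-435)*(-434) = 48784 - 1*188790 = 48784 - 188790 = -140006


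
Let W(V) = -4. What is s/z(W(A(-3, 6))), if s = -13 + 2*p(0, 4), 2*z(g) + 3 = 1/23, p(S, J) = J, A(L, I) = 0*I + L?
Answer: 115/34 ≈ 3.3824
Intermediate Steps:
A(L, I) = L (A(L, I) = 0 + L = L)
z(g) = -34/23 (z(g) = -3/2 + (½)/23 = -3/2 + (½)*(1/23) = -3/2 + 1/46 = -34/23)
s = -5 (s = -13 + 2*4 = -13 + 8 = -5)
s/z(W(A(-3, 6))) = -5/(-34/23) = -5*(-23/34) = 115/34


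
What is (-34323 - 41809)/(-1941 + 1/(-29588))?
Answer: 2252593616/57430309 ≈ 39.223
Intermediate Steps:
(-34323 - 41809)/(-1941 + 1/(-29588)) = -76132/(-1941 - 1/29588) = -76132/(-57430309/29588) = -76132*(-29588/57430309) = 2252593616/57430309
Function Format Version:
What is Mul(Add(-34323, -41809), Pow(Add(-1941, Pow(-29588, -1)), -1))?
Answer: Rational(2252593616, 57430309) ≈ 39.223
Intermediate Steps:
Mul(Add(-34323, -41809), Pow(Add(-1941, Pow(-29588, -1)), -1)) = Mul(-76132, Pow(Add(-1941, Rational(-1, 29588)), -1)) = Mul(-76132, Pow(Rational(-57430309, 29588), -1)) = Mul(-76132, Rational(-29588, 57430309)) = Rational(2252593616, 57430309)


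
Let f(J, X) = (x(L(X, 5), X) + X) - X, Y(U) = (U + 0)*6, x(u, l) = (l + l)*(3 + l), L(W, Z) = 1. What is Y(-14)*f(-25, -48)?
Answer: -362880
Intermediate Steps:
x(u, l) = 2*l*(3 + l) (x(u, l) = (2*l)*(3 + l) = 2*l*(3 + l))
Y(U) = 6*U (Y(U) = U*6 = 6*U)
f(J, X) = 2*X*(3 + X) (f(J, X) = (2*X*(3 + X) + X) - X = (X + 2*X*(3 + X)) - X = 2*X*(3 + X))
Y(-14)*f(-25, -48) = (6*(-14))*(2*(-48)*(3 - 48)) = -168*(-48)*(-45) = -84*4320 = -362880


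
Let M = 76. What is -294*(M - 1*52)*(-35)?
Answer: 246960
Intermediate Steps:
-294*(M - 1*52)*(-35) = -294*(76 - 1*52)*(-35) = -294*(76 - 52)*(-35) = -7056*(-35) = -294*(-840) = 246960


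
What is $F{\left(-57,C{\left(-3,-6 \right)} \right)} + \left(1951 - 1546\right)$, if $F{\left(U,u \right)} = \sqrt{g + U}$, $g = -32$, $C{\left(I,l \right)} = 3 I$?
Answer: $405 + i \sqrt{89} \approx 405.0 + 9.434 i$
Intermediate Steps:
$F{\left(U,u \right)} = \sqrt{-32 + U}$
$F{\left(-57,C{\left(-3,-6 \right)} \right)} + \left(1951 - 1546\right) = \sqrt{-32 - 57} + \left(1951 - 1546\right) = \sqrt{-89} + \left(1951 - 1546\right) = i \sqrt{89} + 405 = 405 + i \sqrt{89}$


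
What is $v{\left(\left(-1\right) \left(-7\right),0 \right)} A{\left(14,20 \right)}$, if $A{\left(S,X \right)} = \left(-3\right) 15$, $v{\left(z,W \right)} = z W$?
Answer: $0$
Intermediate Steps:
$v{\left(z,W \right)} = W z$
$A{\left(S,X \right)} = -45$
$v{\left(\left(-1\right) \left(-7\right),0 \right)} A{\left(14,20 \right)} = 0 \left(\left(-1\right) \left(-7\right)\right) \left(-45\right) = 0 \cdot 7 \left(-45\right) = 0 \left(-45\right) = 0$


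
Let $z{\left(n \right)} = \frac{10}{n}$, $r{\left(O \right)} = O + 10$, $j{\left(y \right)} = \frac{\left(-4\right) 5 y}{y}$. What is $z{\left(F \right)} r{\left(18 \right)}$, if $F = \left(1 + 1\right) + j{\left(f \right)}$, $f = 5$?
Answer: $- \frac{140}{9} \approx -15.556$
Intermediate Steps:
$j{\left(y \right)} = -20$ ($j{\left(y \right)} = \frac{\left(-20\right) y}{y} = -20$)
$F = -18$ ($F = \left(1 + 1\right) - 20 = 2 - 20 = -18$)
$r{\left(O \right)} = 10 + O$
$z{\left(F \right)} r{\left(18 \right)} = \frac{10}{-18} \left(10 + 18\right) = 10 \left(- \frac{1}{18}\right) 28 = \left(- \frac{5}{9}\right) 28 = - \frac{140}{9}$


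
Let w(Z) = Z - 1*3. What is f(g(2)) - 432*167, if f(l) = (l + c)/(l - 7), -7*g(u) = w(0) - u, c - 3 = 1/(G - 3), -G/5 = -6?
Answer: -85707781/1188 ≈ -72145.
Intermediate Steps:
G = 30 (G = -5*(-6) = 30)
w(Z) = -3 + Z (w(Z) = Z - 3 = -3 + Z)
c = 82/27 (c = 3 + 1/(30 - 3) = 3 + 1/27 = 82/27 ≈ 3.0370)
g(u) = 3/7 + u/7 (g(u) = -((-3 + 0) - u)/7 = -(-3 - u)/7 = 3/7 + u/7)
f(l) = (82/27 + l)/(-7 + l) (f(l) = (l + 82/27)/(l - 7) = (82/27 + l)/(-7 + l))
f(g(2)) - 432*167 = (82/27 + (3/7 + (1/7)*2))/(-7 + (3/7 + (1/7)*2)) - 432*167 = (82/27 + (3/7 + 2/7))/(-7 + (3/7 + 2/7)) - 72144 = (82/27 + 5/7)/(-7 + 5/7) - 72144 = (709/189)/(-44/7) - 72144 = -7/44*709/189 - 72144 = -709/1188 - 72144 = -85707781/1188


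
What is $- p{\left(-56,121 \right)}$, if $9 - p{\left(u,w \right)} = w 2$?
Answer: $233$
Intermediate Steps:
$p{\left(u,w \right)} = 9 - 2 w$ ($p{\left(u,w \right)} = 9 - w 2 = 9 - 2 w$)
$- p{\left(-56,121 \right)} = - (9 - 242) = \left(-1\right) \left(-233\right) = 233$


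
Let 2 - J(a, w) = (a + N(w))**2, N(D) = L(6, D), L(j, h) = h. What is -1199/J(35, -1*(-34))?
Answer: 1199/4759 ≈ 0.25194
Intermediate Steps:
N(D) = D
J(a, w) = 2 - (a + w)**2
-1199/J(35, -1*(-34)) = -1199/(2 - (35 - 1*(-34))**2) = -1199/(2 - (35 + 34)**2) = -1199/(2 - 1*69**2) = -1199/(2 - 1*4761) = -1199/(2 - 4761) = -1199/(-4759) = -1199*(-1/4759) = 1199/4759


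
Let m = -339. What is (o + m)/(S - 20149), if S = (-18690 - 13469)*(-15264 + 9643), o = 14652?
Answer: 4771/60248530 ≈ 7.9189e-5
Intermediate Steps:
S = 180765739 (S = -32159*(-5621) = 180765739)
(o + m)/(S - 20149) = (14652 - 339)/(180765739 - 20149) = 14313/180745590 = 14313*(1/180745590) = 4771/60248530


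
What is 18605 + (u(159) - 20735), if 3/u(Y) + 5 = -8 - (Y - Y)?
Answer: -27693/13 ≈ -2130.2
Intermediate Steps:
u(Y) = -3/13 (u(Y) = 3/(-5 + (-8 - (Y - Y))) = 3/(-5 + (-8 - 1*0)) = 3/(-5 + (-8 + 0)) = 3/(-5 - 8) = 3/(-13) = 3*(-1/13) = -3/13)
18605 + (u(159) - 20735) = 18605 + (-3/13 - 20735) = 18605 - 269558/13 = -27693/13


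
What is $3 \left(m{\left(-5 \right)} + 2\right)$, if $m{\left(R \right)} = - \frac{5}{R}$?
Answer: $9$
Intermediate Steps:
$3 \left(m{\left(-5 \right)} + 2\right) = 3 \left(- \frac{5}{-5} + 2\right) = 3 \left(\left(-5\right) \left(- \frac{1}{5}\right) + 2\right) = 3 \left(1 + 2\right) = 3 \cdot 3 = 9$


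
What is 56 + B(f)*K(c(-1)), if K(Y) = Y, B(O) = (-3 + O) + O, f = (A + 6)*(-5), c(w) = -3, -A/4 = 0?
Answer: 245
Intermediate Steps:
A = 0 (A = -4*0 = 0)
f = -30 (f = (0 + 6)*(-5) = 6*(-5) = -30)
B(O) = -3 + 2*O
56 + B(f)*K(c(-1)) = 56 + (-3 + 2*(-30))*(-3) = 56 + (-3 - 60)*(-3) = 56 - 63*(-3) = 56 + 189 = 245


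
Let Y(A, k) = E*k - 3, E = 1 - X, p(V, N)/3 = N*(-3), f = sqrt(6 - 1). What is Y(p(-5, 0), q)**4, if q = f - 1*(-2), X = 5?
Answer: 79121 + 35376*sqrt(5) ≈ 1.5822e+5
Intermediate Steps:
f = sqrt(5) ≈ 2.2361
p(V, N) = -9*N (p(V, N) = 3*(N*(-3)) = 3*(-3*N) = -9*N)
E = -4 (E = 1 - 1*5 = 1 - 5 = -4)
q = 2 + sqrt(5) (q = sqrt(5) - 1*(-2) = sqrt(5) + 2 = 2 + sqrt(5) ≈ 4.2361)
Y(A, k) = -3 - 4*k (Y(A, k) = -4*k - 3 = -3 - 4*k)
Y(p(-5, 0), q)**4 = (-3 - 4*(2 + sqrt(5)))**4 = (-3 + (-8 - 4*sqrt(5)))**4 = (-11 - 4*sqrt(5))**4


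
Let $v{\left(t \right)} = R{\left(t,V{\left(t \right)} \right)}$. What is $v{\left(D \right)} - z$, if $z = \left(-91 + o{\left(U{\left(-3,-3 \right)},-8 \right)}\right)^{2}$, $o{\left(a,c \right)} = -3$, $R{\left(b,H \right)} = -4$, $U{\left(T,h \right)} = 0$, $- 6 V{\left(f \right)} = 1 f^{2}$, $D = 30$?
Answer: $-8840$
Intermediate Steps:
$V{\left(f \right)} = - \frac{f^{2}}{6}$ ($V{\left(f \right)} = - \frac{1 f^{2}}{6} = - \frac{f^{2}}{6}$)
$v{\left(t \right)} = -4$
$z = 8836$ ($z = \left(-91 - 3\right)^{2} = \left(-94\right)^{2} = 8836$)
$v{\left(D \right)} - z = -4 - 8836 = -8840$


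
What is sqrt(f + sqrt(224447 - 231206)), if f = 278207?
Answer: sqrt(278207 + 3*I*sqrt(751)) ≈ 527.45 + 0.078*I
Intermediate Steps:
sqrt(f + sqrt(224447 - 231206)) = sqrt(278207 + sqrt(224447 - 231206)) = sqrt(278207 + sqrt(-6759)) = sqrt(278207 + 3*I*sqrt(751))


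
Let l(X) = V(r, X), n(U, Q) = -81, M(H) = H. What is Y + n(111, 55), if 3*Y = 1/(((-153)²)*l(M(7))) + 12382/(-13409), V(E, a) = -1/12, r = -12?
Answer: -25521864143/313891281 ≈ -81.308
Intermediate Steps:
V(E, a) = -1/12 (V(E, a) = -1*1/12 = -1/12)
l(X) = -1/12
Y = -96670382/313891281 (Y = (1/(((-153)²)*(-1/12)) + 12382/(-13409))/3 = (-12/23409 + 12382*(-1/13409))/3 = ((1/23409)*(-12) - 12382/13409)/3 = (-4/7803 - 12382/13409)/3 = (⅓)*(-96670382/104630427) = -96670382/313891281 ≈ -0.30797)
Y + n(111, 55) = -96670382/313891281 - 81 = -25521864143/313891281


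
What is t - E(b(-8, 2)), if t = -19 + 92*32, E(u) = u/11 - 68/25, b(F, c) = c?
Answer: 805073/275 ≈ 2927.5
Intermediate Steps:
E(u) = -68/25 + u/11 (E(u) = u*(1/11) - 68*1/25 = u/11 - 68/25 = -68/25 + u/11)
t = 2925 (t = -19 + 2944 = 2925)
t - E(b(-8, 2)) = 2925 - (-68/25 + (1/11)*2) = 2925 - (-68/25 + 2/11) = 2925 - 1*(-698/275) = 2925 + 698/275 = 805073/275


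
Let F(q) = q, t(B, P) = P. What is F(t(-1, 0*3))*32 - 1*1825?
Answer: -1825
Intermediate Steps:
F(t(-1, 0*3))*32 - 1*1825 = (0*3)*32 - 1*1825 = 0*32 - 1825 = 0 - 1825 = -1825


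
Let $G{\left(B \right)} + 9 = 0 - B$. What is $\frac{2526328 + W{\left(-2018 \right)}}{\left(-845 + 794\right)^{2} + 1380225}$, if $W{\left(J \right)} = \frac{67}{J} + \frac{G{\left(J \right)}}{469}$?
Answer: $\frac{341575278245}{186966372156} \approx 1.8269$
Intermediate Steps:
$G{\left(B \right)} = -9 - B$ ($G{\left(B \right)} = -9 + \left(0 - B\right) = -9 - B$)
$W{\left(J \right)} = - \frac{9}{469} + \frac{67}{J} - \frac{J}{469}$ ($W{\left(J \right)} = \frac{67}{J} + \frac{-9 - J}{469} = \frac{67}{J} + \left(-9 - J\right) \frac{1}{469} = \frac{67}{J} - \left(\frac{9}{469} + \frac{J}{469}\right) = - \frac{9}{469} + \frac{67}{J} - \frac{J}{469}$)
$\frac{2526328 + W{\left(-2018 \right)}}{\left(-845 + 794\right)^{2} + 1380225} = \frac{2526328 + \frac{31423 - - 2018 \left(9 - 2018\right)}{469 \left(-2018\right)}}{\left(-845 + 794\right)^{2} + 1380225} = \frac{2526328 + \frac{1}{469} \left(- \frac{1}{2018}\right) \left(31423 - \left(-2018\right) \left(-2009\right)\right)}{\left(-51\right)^{2} + 1380225} = \frac{2526328 + \frac{1}{469} \left(- \frac{1}{2018}\right) \left(31423 - 4054162\right)}{2601 + 1380225} = \frac{2526328 + \frac{1}{469} \left(- \frac{1}{2018}\right) \left(-4022739\right)}{1382826} = \left(2526328 + \frac{574677}{135206}\right) \frac{1}{1382826} = \frac{341575278245}{135206} \cdot \frac{1}{1382826} = \frac{341575278245}{186966372156}$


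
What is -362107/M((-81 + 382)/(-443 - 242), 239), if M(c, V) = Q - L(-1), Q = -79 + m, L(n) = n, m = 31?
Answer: 362107/47 ≈ 7704.4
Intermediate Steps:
Q = -48 (Q = -79 + 31 = -48)
M(c, V) = -47 (M(c, V) = -48 - 1*(-1) = -48 + 1 = -47)
-362107/M((-81 + 382)/(-443 - 242), 239) = -362107/(-47) = -362107*(-1/47) = 362107/47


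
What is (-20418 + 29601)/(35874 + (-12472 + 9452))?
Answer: 9183/32854 ≈ 0.27951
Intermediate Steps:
(-20418 + 29601)/(35874 + (-12472 + 9452)) = 9183/(35874 - 3020) = 9183/32854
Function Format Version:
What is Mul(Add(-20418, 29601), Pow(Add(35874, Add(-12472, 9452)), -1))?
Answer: Rational(9183, 32854) ≈ 0.27951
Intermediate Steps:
Mul(Add(-20418, 29601), Pow(Add(35874, Add(-12472, 9452)), -1)) = Mul(9183, Pow(Add(35874, -3020), -1)) = Mul(9183, Pow(32854, -1)) = Mul(9183, Rational(1, 32854)) = Rational(9183, 32854)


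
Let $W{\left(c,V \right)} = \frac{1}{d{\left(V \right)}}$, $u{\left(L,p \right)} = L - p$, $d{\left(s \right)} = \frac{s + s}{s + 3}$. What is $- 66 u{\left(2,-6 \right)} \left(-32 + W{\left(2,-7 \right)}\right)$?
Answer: $\frac{117216}{7} \approx 16745.0$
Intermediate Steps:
$d{\left(s \right)} = \frac{2 s}{3 + s}$
$W{\left(c,V \right)} = \frac{3 + V}{2 V}$ ($W{\left(c,V \right)} = \frac{1}{2 V \frac{1}{3 + V}} = \frac{3 + V}{2 V}$)
$- 66 u{\left(2,-6 \right)} \left(-32 + W{\left(2,-7 \right)}\right) = - 66 \left(2 - -6\right) \left(-32 + \frac{3 - 7}{2 \left(-7\right)}\right) = - 66 \left(2 + 6\right) \left(-32 + \frac{1}{2} \left(- \frac{1}{7}\right) \left(-4\right)\right) = - 66 \cdot 8 \left(-32 + \frac{2}{7}\right) = - 66 \cdot 8 \left(- \frac{222}{7}\right) = - \frac{66 \left(-1776\right)}{7} = \left(-1\right) \left(- \frac{117216}{7}\right) = \frac{117216}{7}$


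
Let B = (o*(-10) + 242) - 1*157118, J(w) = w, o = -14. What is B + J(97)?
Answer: -156639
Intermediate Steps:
B = -156736 (B = (-14*(-10) + 242) - 1*157118 = (140 + 242) - 157118 = 382 - 157118 = -156736)
B + J(97) = -156736 + 97 = -156639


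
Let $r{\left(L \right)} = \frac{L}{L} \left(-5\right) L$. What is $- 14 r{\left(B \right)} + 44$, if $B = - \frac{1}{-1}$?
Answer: $114$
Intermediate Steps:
$B = 1$ ($B = \left(-1\right) \left(-1\right) = 1$)
$r{\left(L \right)} = - 5 L$ ($r{\left(L \right)} = 1 \left(-5\right) L = - 5 L$)
$- 14 r{\left(B \right)} + 44 = - 14 \left(\left(-5\right) 1\right) + 44 = \left(-14\right) \left(-5\right) + 44 = 70 + 44 = 114$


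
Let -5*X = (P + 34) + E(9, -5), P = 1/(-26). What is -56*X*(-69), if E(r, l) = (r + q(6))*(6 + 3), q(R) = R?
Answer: -8487276/65 ≈ -1.3057e+5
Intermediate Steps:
P = -1/26 ≈ -0.038462
E(r, l) = 54 + 9*r (E(r, l) = (r + 6)*(6 + 3) = (6 + r)*9 = 54 + 9*r)
X = -4393/130 (X = -((-1/26 + 34) + (54 + 9*9))/5 = -(883/26 + (54 + 81))/5 = -(883/26 + 135)/5 = -⅕*4393/26 = -4393/130 ≈ -33.792)
-56*X*(-69) = -56*(-4393/130)*(-69) = (123004/65)*(-69) = -8487276/65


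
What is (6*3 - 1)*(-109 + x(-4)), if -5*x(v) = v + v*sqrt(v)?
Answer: -9197/5 + 136*I/5 ≈ -1839.4 + 27.2*I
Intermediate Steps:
x(v) = -v/5 - v**(3/2)/5 (x(v) = -(v + v*sqrt(v))/5 = -(v + v**(3/2))/5 = -v/5 - v**(3/2)/5)
(6*3 - 1)*(-109 + x(-4)) = (6*3 - 1)*(-109 + (-1/5*(-4) - (-8)*I/5)) = (18 - 1)*(-109 + (4/5 - (-8)*I/5)) = 17*(-109 + (4/5 + 8*I/5)) = 17*(-541/5 + 8*I/5) = -9197/5 + 136*I/5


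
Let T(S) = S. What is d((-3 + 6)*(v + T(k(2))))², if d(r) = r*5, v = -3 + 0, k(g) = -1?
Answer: 3600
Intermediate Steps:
v = -3
d(r) = 5*r
d((-3 + 6)*(v + T(k(2))))² = (5*((-3 + 6)*(-3 - 1)))² = (5*(3*(-4)))² = (5*(-12))² = (-60)² = 3600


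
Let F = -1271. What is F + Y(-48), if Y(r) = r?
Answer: -1319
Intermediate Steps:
F + Y(-48) = -1271 - 48 = -1319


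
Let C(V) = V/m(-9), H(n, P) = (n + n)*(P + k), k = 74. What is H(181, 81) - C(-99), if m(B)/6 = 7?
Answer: 785573/14 ≈ 56112.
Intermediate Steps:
m(B) = 42 (m(B) = 6*7 = 42)
H(n, P) = 2*n*(74 + P) (H(n, P) = (n + n)*(P + 74) = (2*n)*(74 + P) = 2*n*(74 + P))
C(V) = V/42
H(181, 81) - C(-99) = 2*181*(74 + 81) - (-99)/42 = 2*181*155 - 1*(-33/14) = 56110 + 33/14 = 785573/14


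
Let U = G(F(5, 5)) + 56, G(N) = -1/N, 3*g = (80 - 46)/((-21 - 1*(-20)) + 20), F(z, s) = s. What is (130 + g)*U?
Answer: 692292/95 ≈ 7287.3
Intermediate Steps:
g = 34/57 (g = ((80 - 46)/((-21 - 1*(-20)) + 20))/3 = (34/((-21 + 20) + 20))/3 = (34/(-1 + 20))/3 = (34/19)/3 = (34*(1/19))/3 = (1/3)*(34/19) = 34/57 ≈ 0.59649)
U = 279/5 (U = -1/5 + 56 = 279/5 ≈ 55.800)
(130 + g)*U = (130 + 34/57)*(279/5) = (7444/57)*(279/5) = 692292/95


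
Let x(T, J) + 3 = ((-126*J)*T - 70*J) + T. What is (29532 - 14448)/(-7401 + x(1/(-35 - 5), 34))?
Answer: -603360/387077 ≈ -1.5588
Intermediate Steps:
x(T, J) = -3 + T - 70*J - 126*J*T (x(T, J) = -3 + (((-126*J)*T - 70*J) + T) = -3 + ((-126*J*T - 70*J) + T) = -3 + ((-70*J - 126*J*T) + T) = -3 + (T - 70*J - 126*J*T) = -3 + T - 70*J - 126*J*T)
(29532 - 14448)/(-7401 + x(1/(-35 - 5), 34)) = (29532 - 14448)/(-7401 + (-3 + 1/(-35 - 5) - 70*34 - 126*34/(-35 - 5))) = 15084/(-7401 + (-3 + 1/(-40) - 2380 - 126*34/(-40))) = 15084/(-7401 + (-3 - 1/40 - 2380 - 126*34*(-1/40))) = 15084/(-7401 + (-3 - 1/40 - 2380 + 1071/10)) = 15084/(-7401 - 91037/40) = 15084/(-387077/40) = 15084*(-40/387077) = -603360/387077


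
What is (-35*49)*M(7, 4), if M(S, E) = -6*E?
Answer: 41160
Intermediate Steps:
(-35*49)*M(7, 4) = (-35*49)*(-6*4) = -1715*(-24) = 41160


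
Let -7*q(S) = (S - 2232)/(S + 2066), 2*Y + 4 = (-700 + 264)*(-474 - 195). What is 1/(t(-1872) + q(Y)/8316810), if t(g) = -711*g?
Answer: 2152685674755/2865207411613471058 ≈ 7.5132e-7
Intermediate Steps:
Y = 145840 (Y = -2 + ((-700 + 264)*(-474 - 195))/2 = -2 + (-436*(-669))/2 = -2 + (½)*291684 = -2 + 145842 = 145840)
q(S) = -(-2232 + S)/(7*(2066 + S)) (q(S) = -(S - 2232)/(7*(S + 2066)) = -(-2232 + S)/(7*(2066 + S)))
1/(t(-1872) + q(Y)/8316810) = 1/(-711*(-1872) + ((2232 - 1*145840)/(7*(2066 + 145840)))/8316810) = 1/(1330992 + ((⅐)*(2232 - 145840)/147906)*(1/8316810)) = 1/(1330992 + ((⅐)*(1/147906)*(-143608))*(1/8316810)) = 1/(1330992 - 71804/517671*1/8316810) = 1/(1330992 - 35902/2152685674755) = 1/(2865207411613471058/2152685674755) = 2152685674755/2865207411613471058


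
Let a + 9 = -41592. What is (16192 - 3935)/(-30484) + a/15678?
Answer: -243388355/79654692 ≈ -3.0555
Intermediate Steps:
a = -41601 (a = -9 - 41592 = -41601)
(16192 - 3935)/(-30484) + a/15678 = (16192 - 3935)/(-30484) - 41601/15678 = 12257*(-1/30484) - 41601*1/15678 = -12257/30484 - 13867/5226 = -243388355/79654692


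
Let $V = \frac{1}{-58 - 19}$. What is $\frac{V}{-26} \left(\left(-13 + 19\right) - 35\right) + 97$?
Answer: $\frac{194165}{2002} \approx 96.985$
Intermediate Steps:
$V = - \frac{1}{77}$ ($V = \frac{1}{-77} = - \frac{1}{77} \approx -0.012987$)
$\frac{V}{-26} \left(\left(-13 + 19\right) - 35\right) + 97 = - \frac{1}{77 \left(-26\right)} \left(\left(-13 + 19\right) - 35\right) + 97 = \left(- \frac{1}{77}\right) \left(- \frac{1}{26}\right) \left(6 - 35\right) + 97 = \frac{1}{2002} \left(-29\right) + 97 = - \frac{29}{2002} + 97 = \frac{194165}{2002}$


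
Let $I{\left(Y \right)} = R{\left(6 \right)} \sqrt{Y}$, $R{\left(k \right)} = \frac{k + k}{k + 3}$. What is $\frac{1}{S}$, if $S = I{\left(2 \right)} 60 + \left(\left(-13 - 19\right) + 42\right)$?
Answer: $- \frac{1}{1270} + \frac{4 \sqrt{2}}{635} \approx 0.008121$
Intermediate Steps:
$R{\left(k \right)} = \frac{2 k}{3 + k}$
$I{\left(Y \right)} = \frac{4 \sqrt{Y}}{3}$ ($I{\left(Y \right)} = 2 \cdot 6 \frac{1}{3 + 6} \sqrt{Y} = 2 \cdot 6 \cdot \frac{1}{9} \sqrt{Y} = \frac{4 \sqrt{Y}}{3}$)
$S = 10 + 80 \sqrt{2}$ ($S = \frac{4 \sqrt{2}}{3} \cdot 60 + \left(\left(-13 - 19\right) + 42\right) = 80 \sqrt{2} + \left(-32 + 42\right) = 80 \sqrt{2} + 10 = 10 + 80 \sqrt{2} \approx 123.14$)
$\frac{1}{S} = \frac{1}{10 + 80 \sqrt{2}}$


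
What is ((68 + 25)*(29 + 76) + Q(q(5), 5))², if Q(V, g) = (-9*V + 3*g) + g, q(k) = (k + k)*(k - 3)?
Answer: 92256025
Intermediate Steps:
q(k) = 2*k*(-3 + k) (q(k) = (2*k)*(-3 + k) = 2*k*(-3 + k))
Q(V, g) = -9*V + 4*g
((68 + 25)*(29 + 76) + Q(q(5), 5))² = ((68 + 25)*(29 + 76) + (-18*5*(-3 + 5) + 4*5))² = (93*105 + (-18*5*2 + 20))² = (9765 + (-9*20 + 20))² = (9765 + (-180 + 20))² = (9765 - 160)² = 9605² = 92256025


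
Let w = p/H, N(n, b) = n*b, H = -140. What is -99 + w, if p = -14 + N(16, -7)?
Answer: -981/10 ≈ -98.100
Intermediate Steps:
N(n, b) = b*n
p = -126 (p = -14 - 7*16 = -14 - 112 = -126)
w = 9/10 (w = -126/(-140) = -126*(-1/140) = 9/10 ≈ 0.90000)
-99 + w = -99 + 9/10 = -981/10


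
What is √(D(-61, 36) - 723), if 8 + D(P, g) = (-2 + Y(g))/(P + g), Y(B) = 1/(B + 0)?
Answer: I*√657829/30 ≈ 27.036*I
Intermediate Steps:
Y(B) = 1/B
D(P, g) = -8 + (-2 + 1/g)/(P + g)
√(D(-61, 36) - 723) = √((1 - 2*36*(1 + 4*(-61) + 4*36))/(36*(-61 + 36)) - 723) = √((1/36)*(1 - 2*36*(1 - 244 + 144))/(-25) - 723) = √((1/36)*(-1/25)*(1 - 2*36*(-99)) - 723) = √((1/36)*(-1/25)*(1 + 7128) - 723) = √((1/36)*(-1/25)*7129 - 723) = √(-7129/900 - 723) = √(-657829/900) = I*√657829/30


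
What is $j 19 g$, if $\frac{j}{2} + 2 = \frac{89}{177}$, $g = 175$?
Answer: $- \frac{1762250}{177} \approx -9956.2$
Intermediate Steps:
$j = - \frac{530}{177}$ ($j = -4 + 2 \cdot \frac{89}{177} = -4 + \frac{178}{177} = - \frac{530}{177} \approx -2.9944$)
$j 19 g = \left(- \frac{530}{177}\right) 19 \cdot 175 = \left(- \frac{10070}{177}\right) 175 = - \frac{1762250}{177}$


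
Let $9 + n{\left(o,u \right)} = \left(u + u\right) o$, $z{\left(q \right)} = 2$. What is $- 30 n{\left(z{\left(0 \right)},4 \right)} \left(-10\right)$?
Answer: $2100$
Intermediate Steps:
$n{\left(o,u \right)} = -9 + 2 o u$ ($n{\left(o,u \right)} = -9 + \left(u + u\right) o = -9 + 2 u o = -9 + 2 o u$)
$- 30 n{\left(z{\left(0 \right)},4 \right)} \left(-10\right) = - 30 \left(-9 + 2 \cdot 2 \cdot 4\right) \left(-10\right) = - 30 \left(-9 + 16\right) \left(-10\right) = \left(-30\right) 7 \left(-10\right) = \left(-210\right) \left(-10\right) = 2100$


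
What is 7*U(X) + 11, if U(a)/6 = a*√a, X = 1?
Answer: 53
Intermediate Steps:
U(a) = 6*a^(3/2) (U(a) = 6*(a*√a) = 6*a^(3/2))
7*U(X) + 11 = 7*(6*1^(3/2)) + 11 = 7*(6*1) + 11 = 7*6 + 11 = 42 + 11 = 53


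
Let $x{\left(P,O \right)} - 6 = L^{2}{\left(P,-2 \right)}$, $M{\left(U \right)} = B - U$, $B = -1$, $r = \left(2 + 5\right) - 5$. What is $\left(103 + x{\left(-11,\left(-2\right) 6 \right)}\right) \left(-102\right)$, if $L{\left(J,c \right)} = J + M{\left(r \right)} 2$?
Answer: $-40596$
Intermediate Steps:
$r = 2$ ($r = 7 - 5 = 2$)
$M{\left(U \right)} = -1 - U$
$L{\left(J,c \right)} = -6 + J$ ($L{\left(J,c \right)} = J + \left(-1 - 2\right) 2 = J - 6 = -6 + J$)
$x{\left(P,O \right)} = 6 + \left(-6 + P\right)^{2}$
$\left(103 + x{\left(-11,\left(-2\right) 6 \right)}\right) \left(-102\right) = \left(103 + \left(6 + \left(-6 - 11\right)^{2}\right)\right) \left(-102\right) = \left(103 + \left(6 + \left(-17\right)^{2}\right)\right) \left(-102\right) = \left(103 + \left(6 + 289\right)\right) \left(-102\right) = \left(103 + 295\right) \left(-102\right) = 398 \left(-102\right) = -40596$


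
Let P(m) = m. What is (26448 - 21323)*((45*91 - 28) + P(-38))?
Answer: 20648625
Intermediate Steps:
(26448 - 21323)*((45*91 - 28) + P(-38)) = (26448 - 21323)*((45*91 - 28) - 38) = 5125*((4095 - 28) - 38) = 5125*(4067 - 38) = 5125*4029 = 20648625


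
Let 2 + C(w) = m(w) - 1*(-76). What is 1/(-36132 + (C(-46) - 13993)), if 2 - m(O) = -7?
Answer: -1/50042 ≈ -1.9983e-5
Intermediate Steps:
m(O) = 9 (m(O) = 2 - 1*(-7) = 2 + 7 = 9)
C(w) = 83 (C(w) = -2 + (9 - 1*(-76)) = -2 + (9 + 76) = -2 + 85 = 83)
1/(-36132 + (C(-46) - 13993)) = 1/(-36132 + (83 - 13993)) = 1/(-36132 - 13910) = 1/(-50042) = -1/50042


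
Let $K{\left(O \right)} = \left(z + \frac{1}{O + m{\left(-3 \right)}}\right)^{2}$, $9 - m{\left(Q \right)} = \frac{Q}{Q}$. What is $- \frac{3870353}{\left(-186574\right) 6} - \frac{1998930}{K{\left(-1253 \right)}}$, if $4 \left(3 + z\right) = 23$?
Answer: $- \frac{55494886437654949207}{209832480144564} \approx -2.6447 \cdot 10^{5}$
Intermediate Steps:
$z = \frac{11}{4}$ ($z = -3 + \frac{1}{4} \cdot 23 = -3 + \frac{23}{4} = \frac{11}{4} \approx 2.75$)
$m{\left(Q \right)} = 8$ ($m{\left(Q \right)} = 9 - \frac{Q}{Q} = 9 - 1 = 8$)
$K{\left(O \right)} = \left(\frac{11}{4} + \frac{1}{8 + O}\right)^{2}$ ($K{\left(O \right)} = \left(\frac{11}{4} + \frac{1}{O + 8}\right)^{2} = \left(\frac{11}{4} + \frac{1}{8 + O}\right)^{2}$)
$- \frac{3870353}{\left(-186574\right) 6} - \frac{1998930}{K{\left(-1253 \right)}} = - \frac{3870353}{\left(-186574\right) 6} - \frac{1998930}{\frac{1}{16} \frac{1}{\left(8 - 1253\right)^{2}} \left(92 + 11 \left(-1253\right)\right)^{2}} = - \frac{3870353}{-1119444} - \frac{1998930}{\frac{1}{16} \cdot \frac{1}{1550025} \left(92 - 13783\right)^{2}} = \left(-3870353\right) \left(- \frac{1}{1119444}\right) - \frac{1998930}{\frac{1}{16} \cdot \frac{1}{1550025} \left(-13691\right)^{2}} = \frac{3870353}{1119444} - \frac{1998930}{\frac{1}{16} \cdot \frac{1}{1550025} \cdot 187443481} = \frac{3870353}{1119444} - \frac{1998930}{\frac{187443481}{24800400}} = \frac{3870353}{1119444} - \frac{49574263572000}{187443481} = - \frac{55494886437654949207}{209832480144564}$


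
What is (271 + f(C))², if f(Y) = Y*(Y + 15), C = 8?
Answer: 207025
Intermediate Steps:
f(Y) = Y*(15 + Y)
(271 + f(C))² = (271 + 8*(15 + 8))² = (271 + 8*23)² = (271 + 184)² = 455² = 207025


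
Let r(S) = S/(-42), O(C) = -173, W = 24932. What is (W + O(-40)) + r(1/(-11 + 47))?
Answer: 37435607/1512 ≈ 24759.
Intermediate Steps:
r(S) = -S/42 (r(S) = S*(-1/42) = -S/42)
(W + O(-40)) + r(1/(-11 + 47)) = (24932 - 173) - 1/(42*(-11 + 47)) = 24759 - 1/42/36 = 24759 - 1/42*1/36 = 24759 - 1/1512 = 37435607/1512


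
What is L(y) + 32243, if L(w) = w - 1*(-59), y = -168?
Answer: 32134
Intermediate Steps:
L(w) = 59 + w (L(w) = w + 59 = 59 + w)
L(y) + 32243 = (59 - 168) + 32243 = -109 + 32243 = 32134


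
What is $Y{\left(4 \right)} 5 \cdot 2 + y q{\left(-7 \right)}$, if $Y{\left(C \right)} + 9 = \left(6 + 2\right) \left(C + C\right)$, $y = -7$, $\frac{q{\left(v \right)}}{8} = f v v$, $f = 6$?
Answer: $-15914$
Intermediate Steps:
$q{\left(v \right)} = 48 v^{2}$ ($q{\left(v \right)} = 8 \cdot 6 v v = 8 \cdot 6 v^{2} = 48 v^{2}$)
$Y{\left(C \right)} = -9 + 16 C$ ($Y{\left(C \right)} = -9 + \left(6 + 2\right) \left(C + C\right) = -9 + 8 \cdot 2 C = -9 + 16 C$)
$Y{\left(4 \right)} 5 \cdot 2 + y q{\left(-7 \right)} = \left(-9 + 16 \cdot 4\right) 5 \cdot 2 - 7 \cdot 48 \left(-7\right)^{2} = \left(-9 + 64\right) 5 \cdot 2 - 7 \cdot 48 \cdot 49 = 55 \cdot 5 \cdot 2 - 16464 = 275 \cdot 2 - 16464 = 550 - 16464 = -15914$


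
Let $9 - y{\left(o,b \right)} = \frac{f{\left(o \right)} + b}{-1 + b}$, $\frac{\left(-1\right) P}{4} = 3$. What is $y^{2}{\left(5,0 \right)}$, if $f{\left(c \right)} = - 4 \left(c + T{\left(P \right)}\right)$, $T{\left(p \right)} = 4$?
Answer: $729$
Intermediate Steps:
$P = -12$ ($P = \left(-4\right) 3 = -12$)
$f{\left(c \right)} = -16 - 4 c$ ($f{\left(c \right)} = - 4 \left(c + 4\right) = - 4 \left(4 + c\right) = -16 - 4 c$)
$y{\left(o,b \right)} = 9 - \frac{-16 + b - 4 o}{-1 + b}$ ($y{\left(o,b \right)} = 9 - \frac{\left(-16 - 4 o\right) + b}{-1 + b} = 9 - \frac{-16 + b - 4 o}{-1 + b}$)
$y^{2}{\left(5,0 \right)} = \left(\frac{7 + 4 \cdot 5 + 8 \cdot 0}{-1 + 0}\right)^{2} = \left(\frac{7 + 20 + 0}{-1}\right)^{2} = \left(\left(-1\right) 27\right)^{2} = \left(-27\right)^{2} = 729$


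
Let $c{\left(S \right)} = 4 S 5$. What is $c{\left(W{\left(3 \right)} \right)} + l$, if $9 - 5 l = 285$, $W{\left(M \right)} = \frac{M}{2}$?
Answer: $- \frac{126}{5} \approx -25.2$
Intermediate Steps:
$W{\left(M \right)} = \frac{M}{2}$ ($W{\left(M \right)} = M \frac{1}{2} = \frac{M}{2}$)
$l = - \frac{276}{5}$ ($l = \frac{9}{5} - 57 = - \frac{276}{5} \approx -55.2$)
$c{\left(S \right)} = 20 S$
$c{\left(W{\left(3 \right)} \right)} + l = 20 \cdot \frac{1}{2} \cdot 3 - \frac{276}{5} = 20 \cdot \frac{3}{2} - \frac{276}{5} = 30 - \frac{276}{5} = - \frac{126}{5}$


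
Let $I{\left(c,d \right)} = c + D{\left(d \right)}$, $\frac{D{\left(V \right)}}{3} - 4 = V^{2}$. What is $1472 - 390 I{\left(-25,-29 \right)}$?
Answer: $-977428$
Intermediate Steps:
$D{\left(V \right)} = 12 + 3 V^{2}$
$I{\left(c,d \right)} = 12 + c + 3 d^{2}$ ($I{\left(c,d \right)} = c + \left(12 + 3 d^{2}\right) = 12 + c + 3 d^{2}$)
$1472 - 390 I{\left(-25,-29 \right)} = 1472 - 390 \left(12 - 25 + 3 \left(-29\right)^{2}\right) = 1472 - 390 \left(12 - 25 + 3 \cdot 841\right) = 1472 - 390 \left(12 - 25 + 2523\right) = 1472 - 978900 = -977428$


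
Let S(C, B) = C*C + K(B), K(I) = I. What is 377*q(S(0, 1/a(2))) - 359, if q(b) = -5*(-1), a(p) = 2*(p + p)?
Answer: 1526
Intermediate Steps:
a(p) = 4*p (a(p) = 2*(2*p) = 4*p)
S(C, B) = B + C² (S(C, B) = C*C + B = C² + B = B + C²)
q(b) = 5
377*q(S(0, 1/a(2))) - 359 = 377*5 - 359 = 1885 - 359 = 1526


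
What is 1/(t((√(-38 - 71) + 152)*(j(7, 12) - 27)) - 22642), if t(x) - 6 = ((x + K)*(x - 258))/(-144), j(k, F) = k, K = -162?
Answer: 36*I/(5*(-688809*I + 6500*√109)) ≈ -1.0352e-5 + 1.0199e-6*I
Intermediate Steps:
t(x) = 6 - (-258 + x)*(-162 + x)/144 (t(x) = 6 + ((x - 162)*(x - 258))/(-144) = 6 + ((-162 + x)*(-258 + x))*(-1/144) = 6 + ((-258 + x)*(-162 + x))*(-1/144) = 6 - (-258 + x)*(-162 + x)/144)
1/(t((√(-38 - 71) + 152)*(j(7, 12) - 27)) - 22642) = 1/((-1137/4 - (7 - 27)²*(√(-38 - 71) + 152)²/144 + 35*((√(-38 - 71) + 152)*(7 - 27))/12) - 22642) = 1/((-1137/4 - 400*(√(-109) + 152)²/144 + 35*((√(-109) + 152)*(-20))/12) - 22642) = 1/((-1137/4 - 400*(I*√109 + 152)²/144 + 35*((I*√109 + 152)*(-20))/12) - 22642) = 1/((-1137/4 - 400*(152 + I*√109)²/144 + 35*((152 + I*√109)*(-20))/12) - 22642) = 1/((-1137/4 - (-3040 - 20*I*√109)²/144 + 35*(-3040 - 20*I*√109)/12) - 22642) = 1/((-1137/4 - (-3040 - 20*I*√109)²/144 + (-26600/3 - 175*I*√109/3)) - 22642) = 1/((-109811/12 - (-3040 - 20*I*√109)²/144 - 175*I*√109/3) - 22642) = 1/(-381515/12 - (-3040 - 20*I*√109)²/144 - 175*I*√109/3)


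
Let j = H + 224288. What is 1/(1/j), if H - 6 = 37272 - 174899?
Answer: 86667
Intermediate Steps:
H = -137621 (H = 6 + (37272 - 174899) = 6 - 137627 = -137621)
j = 86667 (j = -137621 + 224288 = 86667)
1/(1/j) = 1/(1/86667) = 86667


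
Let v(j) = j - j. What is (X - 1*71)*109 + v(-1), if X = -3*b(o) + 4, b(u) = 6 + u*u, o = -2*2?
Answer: -14497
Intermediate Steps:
o = -4
b(u) = 6 + u²
v(j) = 0
X = -62 (X = -3*(6 + (-4)²) + 4 = -3*(6 + 16) + 4 = -3*22 + 4 = -66 + 4 = -62)
(X - 1*71)*109 + v(-1) = (-62 - 1*71)*109 + 0 = (-62 - 71)*109 + 0 = -133*109 + 0 = -14497 + 0 = -14497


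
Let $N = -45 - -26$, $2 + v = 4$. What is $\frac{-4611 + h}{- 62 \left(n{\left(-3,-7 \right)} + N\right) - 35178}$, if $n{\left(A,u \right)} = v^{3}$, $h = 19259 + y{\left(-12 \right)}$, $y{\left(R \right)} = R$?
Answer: $- \frac{3659}{8624} \approx -0.42428$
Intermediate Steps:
$v = 2$ ($v = -2 + 4 = 2$)
$N = -19$ ($N = -45 + 26 = -19$)
$h = 19247$ ($h = 19259 - 12 = 19247$)
$n{\left(A,u \right)} = 8$ ($n{\left(A,u \right)} = 2^{3} = 8$)
$\frac{-4611 + h}{- 62 \left(n{\left(-3,-7 \right)} + N\right) - 35178} = \frac{-4611 + 19247}{- 62 \left(8 - 19\right) - 35178} = \frac{14636}{\left(-62\right) \left(-11\right) - 35178} = \frac{14636}{682 - 35178} = \frac{14636}{-34496} = 14636 \left(- \frac{1}{34496}\right) = - \frac{3659}{8624}$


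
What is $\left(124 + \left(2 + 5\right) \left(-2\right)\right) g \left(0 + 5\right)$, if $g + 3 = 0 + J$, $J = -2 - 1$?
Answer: $-3300$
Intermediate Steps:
$J = -3$
$g = -6$ ($g = -3 + \left(0 - 3\right) = -3 - 3 = -6$)
$\left(124 + \left(2 + 5\right) \left(-2\right)\right) g \left(0 + 5\right) = \left(124 + \left(2 + 5\right) \left(-2\right)\right) \left(- 6 \left(0 + 5\right)\right) = \left(124 + 7 \left(-2\right)\right) \left(\left(-6\right) 5\right) = \left(124 - 14\right) \left(-30\right) = 110 \left(-30\right) = -3300$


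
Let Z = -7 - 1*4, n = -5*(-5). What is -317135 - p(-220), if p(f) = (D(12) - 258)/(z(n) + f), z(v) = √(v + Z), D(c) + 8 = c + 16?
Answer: -7672473235/24193 - 119*√14/24193 ≈ -3.1714e+5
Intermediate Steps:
n = 25
D(c) = 8 + c (D(c) = -8 + (c + 16) = -8 + (16 + c) = 8 + c)
Z = -11 (Z = -7 - 4 = -11)
z(v) = √(-11 + v) (z(v) = √(v - 11) = √(-11 + v))
p(f) = -238/(f + √14) (p(f) = ((8 + 12) - 258)/(√(-11 + 25) + f) = (20 - 258)/(√14 + f) = -238/(f + √14))
-317135 - p(-220) = -317135 - (-238)/(-220 + √14) = -317135 + 238/(-220 + √14)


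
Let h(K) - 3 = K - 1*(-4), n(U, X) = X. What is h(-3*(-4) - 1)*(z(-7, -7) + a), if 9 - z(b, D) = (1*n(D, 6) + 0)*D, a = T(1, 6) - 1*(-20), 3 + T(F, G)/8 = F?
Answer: 990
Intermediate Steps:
T(F, G) = -24 + 8*F
a = 4 (a = (-24 + 8*1) - 1*(-20) = (-24 + 8) + 20 = -16 + 20 = 4)
z(b, D) = 9 - 6*D (z(b, D) = 9 - (1*6 + 0)*D = 9 - (6 + 0)*D = 9 - 6*D)
h(K) = 7 + K (h(K) = 3 + (K - 1*(-4)) = 3 + (K + 4) = 3 + (4 + K) = 7 + K)
h(-3*(-4) - 1)*(z(-7, -7) + a) = (7 + (-3*(-4) - 1))*((9 - 6*(-7)) + 4) = (7 + (12 - 1))*((9 + 42) + 4) = (7 + 11)*(51 + 4) = 18*55 = 990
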